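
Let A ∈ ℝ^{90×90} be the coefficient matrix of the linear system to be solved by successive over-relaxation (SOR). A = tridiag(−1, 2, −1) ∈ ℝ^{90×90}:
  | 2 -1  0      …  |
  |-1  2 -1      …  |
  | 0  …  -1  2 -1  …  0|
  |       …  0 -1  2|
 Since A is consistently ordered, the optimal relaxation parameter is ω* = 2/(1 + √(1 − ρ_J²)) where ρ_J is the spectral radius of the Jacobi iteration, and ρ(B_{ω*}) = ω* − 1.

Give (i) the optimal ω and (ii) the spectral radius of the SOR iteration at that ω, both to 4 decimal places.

ω* = 1.9333, ρ_SOR = 0.9333

½·tridiag(1,0,1) at n=90: λ_k = cos(kπ/91); max |λ| at k=1 ⇒ ρ_J = cos(π/91) ≈ 0.9994.
√(1−ρ_J²) = |sin(π/91)| = 0.03452
Young: ω* = 2/(1+√(1−ρ_J²)) = 2/(1+0.03452) = 2/1.03452 = 1.9333.
and ρ(B_{ω*}) = 1.9333 − 1 = 0.9333.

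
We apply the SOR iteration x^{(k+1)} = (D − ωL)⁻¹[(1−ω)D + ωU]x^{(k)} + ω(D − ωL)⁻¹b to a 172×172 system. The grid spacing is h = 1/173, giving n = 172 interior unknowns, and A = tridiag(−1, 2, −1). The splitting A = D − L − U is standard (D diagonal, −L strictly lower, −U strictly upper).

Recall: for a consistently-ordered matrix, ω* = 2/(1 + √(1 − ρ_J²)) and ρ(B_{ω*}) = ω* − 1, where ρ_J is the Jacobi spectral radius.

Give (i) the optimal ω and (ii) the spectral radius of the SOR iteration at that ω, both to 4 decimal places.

ω* = 1.9643, ρ_SOR = 0.9643

½·tridiag(1,0,1) at n=172: λ_k = cos(kπ/173); max |λ| at k=1 ⇒ ρ_J = cos(π/173) ≈ 0.9998.
root = sin(π/173) = 0.01816  (since 1−cos² = sin²).
Then 2/(1+√(1−ρ_J²)) = 2/(1+0.01816); ω* = 2/1.01816 = 1.9643.
ρ_SOR = ω* − 1 = 1.9643 − 1 = 0.9643.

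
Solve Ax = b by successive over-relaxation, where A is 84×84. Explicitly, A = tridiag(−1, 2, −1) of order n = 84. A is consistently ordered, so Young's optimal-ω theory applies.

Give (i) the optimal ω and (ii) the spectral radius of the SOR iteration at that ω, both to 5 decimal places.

[ρ_J] n=84: ρ(B_J) = cos(π/(n+1)) = cos(π/85) = 0.99932.
1 − cos²(π/85) = sin²(π/85) ⇒ √(1−ρ_J²) = sin(π/85) = 0.036951.
ω* = 2 / (1 + 0.036951) = 2 / 1.036951 ≈ 1.92873.
Hence ρ(B_{ω*}) = 1.92873 − 1 = 0.92873.

ω* = 1.92873, ρ_SOR = 0.92873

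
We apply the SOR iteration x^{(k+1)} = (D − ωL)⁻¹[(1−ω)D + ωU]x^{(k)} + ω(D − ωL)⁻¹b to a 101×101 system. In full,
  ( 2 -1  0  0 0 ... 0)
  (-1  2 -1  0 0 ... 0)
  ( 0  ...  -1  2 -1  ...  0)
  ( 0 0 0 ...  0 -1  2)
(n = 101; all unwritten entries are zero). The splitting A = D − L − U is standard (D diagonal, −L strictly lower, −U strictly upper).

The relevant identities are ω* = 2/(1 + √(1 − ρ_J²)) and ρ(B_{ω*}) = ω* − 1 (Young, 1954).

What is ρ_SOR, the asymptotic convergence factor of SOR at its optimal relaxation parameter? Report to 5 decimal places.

ρ_SOR = 0.94025

With n=101, ρ(Jacobi) = cos(π/102) = 0.99953.
root = sin(π/102) = 0.030795  (since 1−cos² = sin²).
Then 2/(1+√(1−ρ_J²)) = 2/(1+0.030795); ω* = 2/1.030795 = 1.94025.
ρ_SOR = ω* − 1 = 1.94025 − 1 = 0.94025.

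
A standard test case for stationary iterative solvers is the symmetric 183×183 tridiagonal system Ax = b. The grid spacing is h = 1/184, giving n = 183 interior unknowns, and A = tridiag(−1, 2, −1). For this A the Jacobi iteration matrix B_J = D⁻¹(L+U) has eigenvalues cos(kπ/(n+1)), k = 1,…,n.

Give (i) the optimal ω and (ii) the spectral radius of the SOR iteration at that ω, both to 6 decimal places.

ω* = 1.966427, ρ_SOR = 0.966427

With n=183, ρ(Jacobi) = cos(π/184) = 0.999854.
√(1−ρ_J²) = |sin(π/184)| = 0.0170730
ω* = 2 / (1 + 0.0170730) = 2 / 1.0170730 ≈ 1.966427.
Hence ρ(B_{ω*}) = 1.966427 − 1 = 0.966427.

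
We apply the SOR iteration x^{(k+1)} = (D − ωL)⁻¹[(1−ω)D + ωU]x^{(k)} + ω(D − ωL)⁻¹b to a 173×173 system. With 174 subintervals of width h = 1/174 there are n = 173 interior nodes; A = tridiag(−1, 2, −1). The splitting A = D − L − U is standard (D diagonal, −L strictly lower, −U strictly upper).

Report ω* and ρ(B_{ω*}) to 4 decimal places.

ω* = 1.9645, ρ_SOR = 0.9645

B_J for the 173×173 system has eigenvalues cos(kπ/174); ρ_J = cos(π/174) = 0.9998.
√(1−ρ_J²) simplifies to sin(π/174) = 0.01805.
So ω* = 2/1.01805 = 1.9645 (Young).
[ρ_SOR] ω* − 1 = 0.9645.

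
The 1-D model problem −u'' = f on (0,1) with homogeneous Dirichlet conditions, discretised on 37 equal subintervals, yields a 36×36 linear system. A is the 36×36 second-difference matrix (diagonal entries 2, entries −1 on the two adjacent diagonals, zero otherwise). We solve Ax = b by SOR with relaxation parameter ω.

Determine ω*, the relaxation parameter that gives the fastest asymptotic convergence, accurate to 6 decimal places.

With n=36, ρ(Jacobi) = cos(π/37) = 0.996397.
root = sin(π/37) = 0.0848059  (since 1−cos² = sin²).
ω* = 2/(1+0.0848059) = 1.843648
Hence ρ(B_{ω*}) = 1.843648 − 1 = 0.843648.

ω* = 1.843648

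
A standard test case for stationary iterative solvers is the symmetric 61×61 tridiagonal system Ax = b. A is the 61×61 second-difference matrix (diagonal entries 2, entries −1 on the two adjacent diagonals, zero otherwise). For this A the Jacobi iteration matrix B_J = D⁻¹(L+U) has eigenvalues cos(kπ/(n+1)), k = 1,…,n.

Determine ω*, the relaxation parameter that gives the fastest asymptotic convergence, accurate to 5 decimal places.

spectrum of D⁻¹(L+U) = {cos(kπ/62) : 1≤k≤61}; ρ_J = cos(π/62) = 0.99872.
root = sin(π/62) = 0.050649  (since 1−cos² = sin²).
Young: ω* = 2/(1+√(1−ρ_J²)) = 2/(1+0.050649) = 2/1.050649 = 1.90359.
ρ(B_{ω*}) = ω*−1 = 0.90359

ω* = 1.90359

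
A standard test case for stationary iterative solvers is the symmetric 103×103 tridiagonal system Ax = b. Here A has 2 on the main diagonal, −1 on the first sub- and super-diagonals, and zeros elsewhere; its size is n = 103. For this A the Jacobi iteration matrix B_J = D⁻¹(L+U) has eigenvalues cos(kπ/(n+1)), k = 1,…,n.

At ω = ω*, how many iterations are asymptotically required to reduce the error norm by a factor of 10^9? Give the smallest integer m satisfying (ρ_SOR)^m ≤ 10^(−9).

m = 343

B_J for the 103×103 system has eigenvalues cos(kπ/104); ρ_J = cos(π/104) = 0.9995438.
√(1−ρ_J²) = |sin(π/104)| = 0.0302030
ω* = 2 / (1 + 0.0302030) = 2 / 1.0302030 ≈ 1.9413650.
Hence ρ(B_{ω*}) = 1.9413650 − 1 = 0.9413650.
ρ_SOR^m ≤ 10^(−9) ⇔ m ≥ 9·ln10/(−ln 0.9413650) = 20.7233/0.0604243 = 342.963; m = ⌈342.963⌉ = 343.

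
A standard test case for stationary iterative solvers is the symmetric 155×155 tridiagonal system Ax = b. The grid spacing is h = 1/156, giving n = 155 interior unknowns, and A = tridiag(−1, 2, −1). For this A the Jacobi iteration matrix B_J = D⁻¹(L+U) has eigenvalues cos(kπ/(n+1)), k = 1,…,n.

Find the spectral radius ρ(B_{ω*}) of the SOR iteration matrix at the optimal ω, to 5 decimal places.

ρ_SOR = 0.96052

n=155: λ(B_J) = 1 − λ(A)/2 = cos(kπ/156); k=1 gives ρ_J = 0.99980.
√(1−ρ_J²) = |sin(π/156)| = 0.020137
[ω*] 2 ÷ (1 + 0.020137) = 2 ÷ 1.020137 = 1.96052.
ρ(B_{ω*}) = ω*−1 = 0.96052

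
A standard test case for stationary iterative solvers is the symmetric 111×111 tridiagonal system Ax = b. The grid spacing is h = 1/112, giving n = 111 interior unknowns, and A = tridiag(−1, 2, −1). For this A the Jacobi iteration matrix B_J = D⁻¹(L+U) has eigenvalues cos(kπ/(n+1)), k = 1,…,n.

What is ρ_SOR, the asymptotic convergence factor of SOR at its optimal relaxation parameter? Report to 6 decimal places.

ρ_SOR = 0.945438

½·tridiag(1,0,1) at n=111: λ_k = cos(kπ/112); max |λ| at k=1 ⇒ ρ_J = cos(π/112) ≈ 0.999607.
√(1−ρ_J²) = |sin(π/112)| = 0.0280463
ω* = 2/(1 + 0.0280463) = 2/1.0280463 = 1.945438.
ρ_SOR = ω* − 1 = 1.945438 − 1 = 0.945438.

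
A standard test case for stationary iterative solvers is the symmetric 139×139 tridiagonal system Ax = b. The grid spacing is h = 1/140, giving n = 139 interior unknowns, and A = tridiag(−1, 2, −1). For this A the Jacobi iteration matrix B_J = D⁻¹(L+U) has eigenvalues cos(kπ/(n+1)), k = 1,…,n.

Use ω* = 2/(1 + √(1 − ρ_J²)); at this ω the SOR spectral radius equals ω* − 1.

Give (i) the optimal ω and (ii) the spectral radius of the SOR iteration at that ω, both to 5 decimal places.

[ρ_J] n=139: ρ(B_J) = cos(π/(n+1)) = cos(π/140) = 0.99975.
√(1−ρ_J²) simplifies to sin(π/140) = 0.022438.
[ω*] 2 ÷ (1 + 0.022438) = 2 ÷ 1.022438 = 1.95611.
At ω = 1.95611 every |λ(B_ω)| = ω−1, so ρ_SOR = 0.95611.

ω* = 1.95611, ρ_SOR = 0.95611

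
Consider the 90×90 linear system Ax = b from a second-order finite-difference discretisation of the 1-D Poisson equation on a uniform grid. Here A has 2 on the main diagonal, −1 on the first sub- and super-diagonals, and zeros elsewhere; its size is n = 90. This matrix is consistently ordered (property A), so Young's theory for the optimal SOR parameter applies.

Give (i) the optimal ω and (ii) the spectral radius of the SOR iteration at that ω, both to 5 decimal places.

spectrum of D⁻¹(L+U) = {cos(kπ/91) : 1≤k≤90}; ρ_J = cos(π/91) = 0.99940.
√(1 − cos²(π/91)) = sin(π/91) ≈ 0.034516.
ω* = 2/(1 + 0.034516) = 2/1.034516 = 1.93327.
[ρ_SOR] ω* − 1 = 0.93327.

ω* = 1.93327, ρ_SOR = 0.93327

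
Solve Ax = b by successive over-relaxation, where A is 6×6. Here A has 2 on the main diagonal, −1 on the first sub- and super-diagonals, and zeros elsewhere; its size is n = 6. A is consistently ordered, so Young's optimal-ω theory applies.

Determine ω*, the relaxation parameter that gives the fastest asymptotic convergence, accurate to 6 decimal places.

With n=6, ρ(Jacobi) = cos(π/7) = 0.900969.
1 − cos²(π/7) = sin²(π/7) ⇒ √(1−ρ_J²) = sin(π/7) = 0.4338837.
Young: ω* = 2/(1+√(1−ρ_J²)) = 2/(1+0.4338837) = 2/1.4338837 = 1.394813.
and ρ(B_{ω*}) = 1.394813 − 1 = 0.394813.

ω* = 1.394813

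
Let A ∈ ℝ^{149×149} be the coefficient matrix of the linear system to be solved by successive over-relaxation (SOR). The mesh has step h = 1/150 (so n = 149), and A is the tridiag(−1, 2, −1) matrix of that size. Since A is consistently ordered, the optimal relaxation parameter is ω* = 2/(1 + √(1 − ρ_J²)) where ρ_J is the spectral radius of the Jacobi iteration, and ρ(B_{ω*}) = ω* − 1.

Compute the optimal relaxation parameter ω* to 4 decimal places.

ω* = 1.9590

[ρ_J] n=149: ρ(B_J) = cos(π/(n+1)) = cos(π/150) = 0.9998.
1 − cos²(π/150) = sin²(π/150) ⇒ √(1−ρ_J²) = sin(π/150) = 0.02094.
ω* = 2/(1 + 0.02094) = 2/1.02094 = 1.9590.
ρ(B_{ω*}) = ω*−1 = 0.9590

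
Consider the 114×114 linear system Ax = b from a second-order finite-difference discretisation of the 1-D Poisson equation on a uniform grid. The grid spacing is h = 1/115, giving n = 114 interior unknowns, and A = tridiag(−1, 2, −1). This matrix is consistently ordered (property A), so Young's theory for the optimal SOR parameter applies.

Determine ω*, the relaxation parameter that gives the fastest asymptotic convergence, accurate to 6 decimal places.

ω* = 1.946823

B_J for the 114×114 system has eigenvalues cos(kπ/115); ρ_J = cos(π/115) = 0.999627.
√(1 − cos²(π/115)) = sin(π/115) ≈ 0.0273148.
[ω*] 2 ÷ (1 + 0.0273148) = 2 ÷ 1.0273148 = 1.946823.
and ρ(B_{ω*}) = 1.946823 − 1 = 0.946823.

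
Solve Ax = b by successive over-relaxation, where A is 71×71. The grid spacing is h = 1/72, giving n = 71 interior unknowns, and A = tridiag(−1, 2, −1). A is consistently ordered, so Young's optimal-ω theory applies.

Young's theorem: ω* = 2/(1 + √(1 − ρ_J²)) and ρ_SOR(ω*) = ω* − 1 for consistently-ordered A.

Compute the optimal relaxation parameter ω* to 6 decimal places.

ω* = 1.916407

[ρ_J] n=71: ρ(B_J) = cos(π/(n+1)) = cos(π/72) = 0.999048.
√(1−ρ_J²) = |sin(π/72)| = 0.0436194
So ω* = 2/1.0436194 = 1.916407 (Young).
ρ_SOR = ω* − 1 ≈ 0.916407.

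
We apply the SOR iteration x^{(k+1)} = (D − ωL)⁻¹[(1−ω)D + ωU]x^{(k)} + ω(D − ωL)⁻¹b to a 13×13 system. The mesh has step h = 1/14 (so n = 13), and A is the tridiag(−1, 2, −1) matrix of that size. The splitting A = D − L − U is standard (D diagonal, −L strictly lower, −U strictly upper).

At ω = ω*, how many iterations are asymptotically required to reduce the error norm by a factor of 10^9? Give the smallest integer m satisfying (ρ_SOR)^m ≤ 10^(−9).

B_J for the 13×13 system has eigenvalues cos(kπ/14); ρ_J = cos(π/14) = 0.9749279.
1 − cos²(π/14) = sin²(π/14) ⇒ √(1−ρ_J²) = sin(π/14) = 0.2225209.
Young: ω* = 2/(1+√(1−ρ_J²)) = 2/(1+0.2225209) = 2/1.2225209 = 1.6359639.
[ρ_SOR] ω* − 1 = 0.6359639.
Need (0.6359639)^m ≤ 10^(−9): m ≥ 9·ln10/|ln 0.6359639| = 20.7233/0.452613 = 45.786 ⇒ m = 46.

m = 46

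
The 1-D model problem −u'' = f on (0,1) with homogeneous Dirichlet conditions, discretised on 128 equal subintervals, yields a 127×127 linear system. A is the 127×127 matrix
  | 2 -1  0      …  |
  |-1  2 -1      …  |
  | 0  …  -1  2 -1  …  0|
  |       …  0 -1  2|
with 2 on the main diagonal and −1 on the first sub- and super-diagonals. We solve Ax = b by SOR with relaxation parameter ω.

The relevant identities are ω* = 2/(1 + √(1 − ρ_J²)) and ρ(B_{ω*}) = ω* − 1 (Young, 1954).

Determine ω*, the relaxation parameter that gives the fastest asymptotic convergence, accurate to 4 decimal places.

ω* = 1.9521

[ρ_J] n=127: ρ(B_J) = cos(π/(n+1)) = cos(π/128) = 0.9997.
1 − cos²(π/128) = sin²(π/128) ⇒ √(1−ρ_J²) = sin(π/128) = 0.02454.
Then 2/(1+√(1−ρ_J²)) = 2/(1+0.02454); ω* = 2/1.02454 = 1.9521.
Hence ρ(B_{ω*}) = 1.9521 − 1 = 0.9521.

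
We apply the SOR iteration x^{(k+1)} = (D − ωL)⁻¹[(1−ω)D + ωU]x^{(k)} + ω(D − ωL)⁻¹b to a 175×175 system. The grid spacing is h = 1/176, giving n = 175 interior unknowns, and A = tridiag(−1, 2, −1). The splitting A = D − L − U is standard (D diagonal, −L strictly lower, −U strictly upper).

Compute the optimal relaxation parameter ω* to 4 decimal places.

n=175: λ(B_J) = 1 − λ(A)/2 = cos(kπ/176); k=1 gives ρ_J = 0.9998.
1 − cos²(π/176) = sin²(π/176) ⇒ √(1−ρ_J²) = sin(π/176) = 0.01785.
[ω*] 2 ÷ (1 + 0.01785) = 2 ÷ 1.01785 = 1.9649.
At ω = 1.9649 every |λ(B_ω)| = ω−1, so ρ_SOR = 0.9649.

ω* = 1.9649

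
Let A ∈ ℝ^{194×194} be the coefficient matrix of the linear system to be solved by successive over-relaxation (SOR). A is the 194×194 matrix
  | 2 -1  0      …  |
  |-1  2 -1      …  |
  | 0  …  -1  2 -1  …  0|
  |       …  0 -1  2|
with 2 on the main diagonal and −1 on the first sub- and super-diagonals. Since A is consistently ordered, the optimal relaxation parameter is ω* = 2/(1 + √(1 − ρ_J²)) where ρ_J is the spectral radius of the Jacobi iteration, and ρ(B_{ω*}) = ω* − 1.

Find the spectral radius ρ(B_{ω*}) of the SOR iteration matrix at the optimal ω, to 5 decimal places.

B_J for the 194×194 system has eigenvalues cos(kπ/195); ρ_J = cos(π/195) = 0.99987.
√(1−ρ_J²) = |sin(π/195)| = 0.016110
So ω* = 2/1.016110 = 1.96829 (Young).
ρ_SOR = ω* − 1 = 1.96829 − 1 = 0.96829.

ρ_SOR = 0.96829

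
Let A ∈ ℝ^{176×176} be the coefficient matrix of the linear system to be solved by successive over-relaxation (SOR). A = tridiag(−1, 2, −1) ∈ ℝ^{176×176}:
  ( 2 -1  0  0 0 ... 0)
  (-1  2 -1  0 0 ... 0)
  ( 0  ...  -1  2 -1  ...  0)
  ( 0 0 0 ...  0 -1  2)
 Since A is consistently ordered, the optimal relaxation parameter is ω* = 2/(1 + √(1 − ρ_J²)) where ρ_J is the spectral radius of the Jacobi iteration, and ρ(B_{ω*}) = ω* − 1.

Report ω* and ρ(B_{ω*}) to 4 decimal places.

ρ_J = max_k |cos(kπ/177)| = cos(π/177) = 0.9998
1 − cos²(π/177) = sin²(π/177) ⇒ √(1−ρ_J²) = sin(π/177) = 0.01775.
ω* = 2/(1+0.01775) = 1.9651
ρ_SOR = ω* − 1 ≈ 0.9651.

ω* = 1.9651, ρ_SOR = 0.9651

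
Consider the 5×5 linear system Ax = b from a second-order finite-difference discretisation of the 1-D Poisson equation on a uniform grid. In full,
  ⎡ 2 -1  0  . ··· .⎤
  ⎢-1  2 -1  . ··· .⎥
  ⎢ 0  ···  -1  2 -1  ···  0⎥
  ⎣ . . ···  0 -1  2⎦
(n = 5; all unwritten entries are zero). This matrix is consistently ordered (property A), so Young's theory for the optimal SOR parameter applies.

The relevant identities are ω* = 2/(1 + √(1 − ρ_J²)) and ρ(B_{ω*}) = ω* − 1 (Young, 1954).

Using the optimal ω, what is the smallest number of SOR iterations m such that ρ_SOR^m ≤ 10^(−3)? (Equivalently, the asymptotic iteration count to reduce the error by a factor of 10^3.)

m = 7

n=5: λ(B_J) = 1 − λ(A)/2 = cos(kπ/6); k=1 gives ρ_J = 0.8660254.
1 − cos²(π/6) = sin²(π/6) ⇒ √(1−ρ_J²) = sin(π/6) = 0.5000000.
[ω*] 2 ÷ (1 + 0.5000000) = 2 ÷ 1.5000000 = 1.3333333.
and ρ(B_{ω*}) = 1.3333333 − 1 = 0.3333333.
m ≥ 3·ln10 / (−ln 0.3333333) = 6.288; smallest integer m = 7.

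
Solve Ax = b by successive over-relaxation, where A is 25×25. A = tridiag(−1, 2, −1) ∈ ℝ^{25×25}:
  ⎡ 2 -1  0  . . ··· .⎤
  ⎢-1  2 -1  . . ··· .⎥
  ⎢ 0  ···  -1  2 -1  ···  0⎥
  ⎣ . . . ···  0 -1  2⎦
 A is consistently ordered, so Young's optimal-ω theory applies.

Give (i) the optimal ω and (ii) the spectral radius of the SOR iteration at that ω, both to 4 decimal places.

B_J for the 25×25 system has eigenvalues cos(kπ/26); ρ_J = cos(π/26) = 0.9927.
1 − cos²(π/26) = sin²(π/26) ⇒ √(1−ρ_J²) = sin(π/26) = 0.12054.
So ω* = 2/1.12054 = 1.7849 (Young).
ρ_SOR = ω* − 1 ≈ 0.7849.

ω* = 1.7849, ρ_SOR = 0.7849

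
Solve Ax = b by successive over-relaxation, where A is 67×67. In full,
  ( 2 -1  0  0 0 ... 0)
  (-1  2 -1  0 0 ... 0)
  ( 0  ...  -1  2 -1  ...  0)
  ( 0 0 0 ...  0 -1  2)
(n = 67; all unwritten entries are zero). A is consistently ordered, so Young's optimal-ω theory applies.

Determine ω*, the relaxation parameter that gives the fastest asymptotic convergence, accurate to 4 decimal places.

ρ_J = max_k |cos(kπ/68)| = cos(π/68) = 0.9989
√(1 − cos²(π/68)) = sin(π/68) ≈ 0.04618.
ω* = 2 / (1 + 0.04618) = 2 / 1.04618 ≈ 1.9117.
ρ_SOR = ω* − 1 ≈ 0.9117.

ω* = 1.9117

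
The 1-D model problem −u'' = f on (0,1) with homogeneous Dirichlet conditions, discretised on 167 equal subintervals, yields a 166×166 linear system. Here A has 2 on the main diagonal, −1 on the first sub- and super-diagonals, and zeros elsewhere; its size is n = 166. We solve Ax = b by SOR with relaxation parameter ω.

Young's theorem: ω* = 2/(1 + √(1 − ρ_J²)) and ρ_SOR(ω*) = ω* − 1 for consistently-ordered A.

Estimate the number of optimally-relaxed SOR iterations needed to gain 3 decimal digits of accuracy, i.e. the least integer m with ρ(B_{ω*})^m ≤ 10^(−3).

m = 184

spectrum of D⁻¹(L+U) = {cos(kπ/167) : 1≤k≤166}; ρ_J = cos(π/167) = 0.9998231.
√(1−ρ_J²) = |sin(π/167)| = 0.0188108
ω* = 2 / (1 + 0.0188108) = 2 / 1.0188108 ≈ 1.9630730.
ρ_SOR = ω* − 1 ≈ 0.9630730.
Need (0.9630730)^m ≤ 10^(−3): m ≥ 3·ln10/|ln 0.9630730| = 6.90776/0.0376261 = 183.590 ⇒ m = 184.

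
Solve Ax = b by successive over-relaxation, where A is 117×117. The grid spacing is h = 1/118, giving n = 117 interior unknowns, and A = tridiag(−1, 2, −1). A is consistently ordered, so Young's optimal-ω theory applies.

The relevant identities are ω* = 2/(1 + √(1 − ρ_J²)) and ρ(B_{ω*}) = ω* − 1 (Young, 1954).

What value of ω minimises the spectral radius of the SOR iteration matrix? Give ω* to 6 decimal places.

ω* = 1.948140

spectrum of D⁻¹(L+U) = {cos(kπ/118) : 1≤k≤117}; ρ_J = cos(π/118) = 0.999646.
√(1−ρ_J²) simplifies to sin(π/118) = 0.0266205.
ω* = 2 / (1 + 0.0266205) = 2 / 1.0266205 ≈ 1.948140.
ρ_SOR = ω* − 1 = 1.948140 − 1 = 0.948140.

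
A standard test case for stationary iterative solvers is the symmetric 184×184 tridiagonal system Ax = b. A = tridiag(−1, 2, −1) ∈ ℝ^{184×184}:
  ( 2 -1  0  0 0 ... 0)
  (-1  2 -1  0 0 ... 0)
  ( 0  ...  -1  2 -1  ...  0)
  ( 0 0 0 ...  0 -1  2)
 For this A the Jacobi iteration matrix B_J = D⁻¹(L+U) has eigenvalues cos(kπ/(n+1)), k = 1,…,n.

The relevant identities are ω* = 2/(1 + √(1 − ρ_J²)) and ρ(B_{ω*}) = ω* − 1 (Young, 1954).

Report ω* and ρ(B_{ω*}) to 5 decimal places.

ω* = 1.96661, ρ_SOR = 0.96661

ρ_J = max_k |cos(kπ/185)| = cos(π/185) = 0.99986
√(1 − cos²(π/185)) = sin(π/185) ≈ 0.016981.
[ω*] 2 ÷ (1 + 0.016981) = 2 ÷ 1.016981 = 1.96661.
ρ_SOR = ω* − 1 ≈ 0.96661.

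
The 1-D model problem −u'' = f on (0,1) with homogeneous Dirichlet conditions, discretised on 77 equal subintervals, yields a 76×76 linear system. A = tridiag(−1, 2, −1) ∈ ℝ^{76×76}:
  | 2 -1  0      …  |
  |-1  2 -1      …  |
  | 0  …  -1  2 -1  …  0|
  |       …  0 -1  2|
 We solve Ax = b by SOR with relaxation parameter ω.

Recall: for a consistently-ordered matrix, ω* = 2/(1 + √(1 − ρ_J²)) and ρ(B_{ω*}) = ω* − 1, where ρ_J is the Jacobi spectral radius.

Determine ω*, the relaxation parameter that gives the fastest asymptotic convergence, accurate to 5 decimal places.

ω* = 1.92162

spectrum of D⁻¹(L+U) = {cos(kπ/77) : 1≤k≤76}; ρ_J = cos(π/77) = 0.99917.
√(1 − cos²(π/77)) = sin(π/77) ≈ 0.040789.
ω* = 2 / (1 + 0.040789) = 2 / 1.040789 ≈ 1.92162.
[ρ_SOR] ω* − 1 = 0.92162.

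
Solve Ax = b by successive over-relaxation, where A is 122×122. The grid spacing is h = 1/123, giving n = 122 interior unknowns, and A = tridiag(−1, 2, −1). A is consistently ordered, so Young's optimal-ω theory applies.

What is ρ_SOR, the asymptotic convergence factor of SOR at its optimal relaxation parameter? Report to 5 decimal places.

spectrum of D⁻¹(L+U) = {cos(kπ/123) : 1≤k≤122}; ρ_J = cos(π/123) = 0.99967.
√(1 − cos²(π/123)) = sin(π/123) ≈ 0.025539.
ω* = 2 / (1 + 0.025539) = 2 / 1.025539 ≈ 1.95019.
[ρ_SOR] ω* − 1 = 0.95019.

ρ_SOR = 0.95019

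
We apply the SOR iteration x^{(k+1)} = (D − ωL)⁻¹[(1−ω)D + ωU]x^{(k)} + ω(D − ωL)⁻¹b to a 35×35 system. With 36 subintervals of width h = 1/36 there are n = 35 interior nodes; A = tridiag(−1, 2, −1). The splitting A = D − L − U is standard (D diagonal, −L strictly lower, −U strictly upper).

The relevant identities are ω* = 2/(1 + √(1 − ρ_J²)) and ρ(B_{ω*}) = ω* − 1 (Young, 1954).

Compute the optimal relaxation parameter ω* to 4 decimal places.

[ρ_J] n=35: ρ(B_J) = cos(π/(n+1)) = cos(π/36) = 0.9962.
root = sin(π/36) = 0.08716  (since 1−cos² = sin²).
Then 2/(1+√(1−ρ_J²)) = 2/(1+0.08716); ω* = 2/1.08716 = 1.8397.
ρ_SOR = ω* − 1 = 1.8397 − 1 = 0.8397.

ω* = 1.8397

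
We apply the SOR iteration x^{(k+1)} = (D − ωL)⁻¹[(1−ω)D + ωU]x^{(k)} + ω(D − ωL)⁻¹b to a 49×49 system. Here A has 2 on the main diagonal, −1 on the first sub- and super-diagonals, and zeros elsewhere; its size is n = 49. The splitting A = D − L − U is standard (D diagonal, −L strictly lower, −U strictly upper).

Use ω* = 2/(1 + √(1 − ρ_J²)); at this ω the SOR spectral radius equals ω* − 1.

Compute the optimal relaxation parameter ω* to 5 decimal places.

ρ_J = max_k |cos(kπ/50)| = cos(π/50) = 0.99803
√(1 − cos²(π/50)) = sin(π/50) ≈ 0.062791.
Young: ω* = 2/(1+√(1−ρ_J²)) = 2/(1+0.062791) = 2/1.062791 = 1.88184.
[ρ_SOR] ω* − 1 = 0.88184.

ω* = 1.88184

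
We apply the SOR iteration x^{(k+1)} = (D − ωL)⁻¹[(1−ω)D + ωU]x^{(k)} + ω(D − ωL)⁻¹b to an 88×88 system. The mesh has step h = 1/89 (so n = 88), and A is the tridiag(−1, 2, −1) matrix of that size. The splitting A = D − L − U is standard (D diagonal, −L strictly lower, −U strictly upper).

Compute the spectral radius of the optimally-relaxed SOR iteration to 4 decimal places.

B_J for the 88×88 system has eigenvalues cos(kπ/89); ρ_J = cos(π/89) = 0.9994.
√(1 − cos²(π/89)) = sin(π/89) ≈ 0.03529.
ω* = 2/(1 + 0.03529) = 2/1.03529 = 1.9318.
ρ_SOR = ω* − 1 ≈ 0.9318.

ρ_SOR = 0.9318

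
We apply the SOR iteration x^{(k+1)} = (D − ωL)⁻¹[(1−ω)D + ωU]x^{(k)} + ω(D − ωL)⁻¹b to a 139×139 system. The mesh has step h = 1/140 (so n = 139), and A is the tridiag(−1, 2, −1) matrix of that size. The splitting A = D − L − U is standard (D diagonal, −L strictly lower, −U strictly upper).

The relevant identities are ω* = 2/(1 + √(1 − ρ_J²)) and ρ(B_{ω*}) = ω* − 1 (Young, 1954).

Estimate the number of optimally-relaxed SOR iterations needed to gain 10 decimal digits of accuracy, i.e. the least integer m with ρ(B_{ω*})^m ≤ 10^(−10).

m = 514

B_J for the 139×139 system has eigenvalues cos(kπ/140); ρ_J = cos(π/140) = 0.9997482.
√(1−ρ_J²) simplifies to sin(π/140) = 0.0224381.
ω* = 2/(1+0.0224381) = 1.9561086
and ρ(B_{ω*}) = 1.9561086 − 1 = 0.9561086.
ρ_SOR^m ≤ 10^(−10) ⇔ m ≥ 10·ln10/(−ln 0.9561086) = 23.0259/0.0448838 = 513.011; m = ⌈513.011⌉ = 514.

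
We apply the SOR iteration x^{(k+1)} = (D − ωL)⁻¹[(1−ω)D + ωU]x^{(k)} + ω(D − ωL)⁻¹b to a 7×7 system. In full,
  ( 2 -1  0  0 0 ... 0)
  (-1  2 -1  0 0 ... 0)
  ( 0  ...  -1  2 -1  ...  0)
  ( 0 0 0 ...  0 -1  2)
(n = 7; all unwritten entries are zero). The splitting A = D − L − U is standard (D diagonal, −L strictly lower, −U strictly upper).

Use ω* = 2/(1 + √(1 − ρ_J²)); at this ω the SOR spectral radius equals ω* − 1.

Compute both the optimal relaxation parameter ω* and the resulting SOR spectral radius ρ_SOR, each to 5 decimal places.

spectrum of D⁻¹(L+U) = {cos(kπ/8) : 1≤k≤7}; ρ_J = cos(π/8) = 0.92388.
√(1−ρ_J²) = |sin(π/8)| = 0.382683
So ω* = 2/1.382683 = 1.44646 (Young).
ρ_SOR = ω* − 1 = 1.44646 − 1 = 0.44646.

ω* = 1.44646, ρ_SOR = 0.44646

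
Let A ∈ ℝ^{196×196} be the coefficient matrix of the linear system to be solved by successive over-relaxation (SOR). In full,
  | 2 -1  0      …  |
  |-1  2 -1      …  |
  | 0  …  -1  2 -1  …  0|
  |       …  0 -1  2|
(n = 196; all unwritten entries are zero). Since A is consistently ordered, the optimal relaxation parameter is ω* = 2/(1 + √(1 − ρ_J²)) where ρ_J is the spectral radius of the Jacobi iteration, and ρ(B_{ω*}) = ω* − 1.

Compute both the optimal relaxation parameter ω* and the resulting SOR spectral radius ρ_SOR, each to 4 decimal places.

ω* = 1.9686, ρ_SOR = 0.9686

spectrum of D⁻¹(L+U) = {cos(kπ/197) : 1≤k≤196}; ρ_J = cos(π/197) = 0.9999.
√(1−ρ_J²) = |sin(π/197)| = 0.01595
Young: ω* = 2/(1+√(1−ρ_J²)) = 2/(1+0.01595) = 2/1.01595 = 1.9686.
ρ_SOR = ω* − 1 ≈ 0.9686.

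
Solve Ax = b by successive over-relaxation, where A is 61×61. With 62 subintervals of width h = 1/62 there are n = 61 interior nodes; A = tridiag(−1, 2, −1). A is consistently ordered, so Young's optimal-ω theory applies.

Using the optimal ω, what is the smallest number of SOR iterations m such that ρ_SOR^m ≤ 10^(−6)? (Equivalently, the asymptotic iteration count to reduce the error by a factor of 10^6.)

B_J for the 61×61 system has eigenvalues cos(kπ/62); ρ_J = cos(π/62) = 0.9987165.
root = sin(π/62) = 0.0506492  (since 1−cos² = sin²).
ω* = 2/(1 + 0.0506492) = 2/1.0506492 = 1.9035849.
Hence ρ(B_{ω*}) = 1.9035849 − 1 = 0.9035849.
ρ_SOR^m ≤ 10^(−6) ⇔ m ≥ 6·ln10/(−ln 0.9035849) = 13.8155/0.101385 = 136.268; m = ⌈136.268⌉ = 137.

m = 137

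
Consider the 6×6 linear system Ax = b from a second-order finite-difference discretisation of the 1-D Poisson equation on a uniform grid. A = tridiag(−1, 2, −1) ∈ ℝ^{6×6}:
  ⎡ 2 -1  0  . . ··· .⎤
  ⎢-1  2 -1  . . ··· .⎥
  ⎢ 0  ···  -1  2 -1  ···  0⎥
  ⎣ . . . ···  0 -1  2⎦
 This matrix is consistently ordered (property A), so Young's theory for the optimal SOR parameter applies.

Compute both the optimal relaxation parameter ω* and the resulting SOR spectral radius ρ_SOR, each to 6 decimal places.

ω* = 1.394813, ρ_SOR = 0.394813

ρ_J = max_k |cos(kπ/7)| = cos(π/7) = 0.900969
root = sin(π/7) = 0.4338837  (since 1−cos² = sin²).
So ω* = 2/1.4338837 = 1.394813 (Young).
[ρ_SOR] ω* − 1 = 0.394813.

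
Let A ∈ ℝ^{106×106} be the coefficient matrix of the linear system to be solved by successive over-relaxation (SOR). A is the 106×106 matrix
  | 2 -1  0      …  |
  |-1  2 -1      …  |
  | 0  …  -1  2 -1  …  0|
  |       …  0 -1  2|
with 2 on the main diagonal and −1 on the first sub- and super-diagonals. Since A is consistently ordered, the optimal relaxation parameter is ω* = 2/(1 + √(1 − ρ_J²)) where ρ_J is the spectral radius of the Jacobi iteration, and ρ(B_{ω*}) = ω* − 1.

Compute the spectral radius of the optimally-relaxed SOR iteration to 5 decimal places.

ρ_J = max_k |cos(kπ/107)| = cos(π/107) = 0.99957
root = sin(π/107) = 0.029356  (since 1−cos² = sin²).
Young: ω* = 2/(1+√(1−ρ_J²)) = 2/(1+0.029356) = 2/1.029356 = 1.94296.
Hence ρ(B_{ω*}) = 1.94296 − 1 = 0.94296.

ρ_SOR = 0.94296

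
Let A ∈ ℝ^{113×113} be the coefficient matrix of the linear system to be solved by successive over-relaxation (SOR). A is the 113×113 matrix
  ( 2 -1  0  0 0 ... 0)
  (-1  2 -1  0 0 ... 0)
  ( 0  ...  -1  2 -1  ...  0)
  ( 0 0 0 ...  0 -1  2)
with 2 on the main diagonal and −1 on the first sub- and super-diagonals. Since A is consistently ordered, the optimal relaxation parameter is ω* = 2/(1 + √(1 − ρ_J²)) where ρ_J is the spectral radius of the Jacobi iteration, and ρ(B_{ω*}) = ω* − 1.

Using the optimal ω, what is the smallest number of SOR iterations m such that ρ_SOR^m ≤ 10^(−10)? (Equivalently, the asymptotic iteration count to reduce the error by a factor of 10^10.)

m = 418

B_J for the 113×113 system has eigenvalues cos(kπ/114); ρ_J = cos(π/114) = 0.9996203.
1 − cos²(π/114) = sin²(π/114) ⇒ √(1−ρ_J²) = sin(π/114) = 0.0275543.
ω* = 2/(1+0.0275543) = 1.9463692
Hence ρ(B_{ω*}) = 1.9463692 − 1 = 0.9463692.
10·ln10 = 23.0259; −ln(0.9463692) = 0.0551225; m = ⌈23.0259/0.0551225⌉ = ⌈417.722⌉ = 418.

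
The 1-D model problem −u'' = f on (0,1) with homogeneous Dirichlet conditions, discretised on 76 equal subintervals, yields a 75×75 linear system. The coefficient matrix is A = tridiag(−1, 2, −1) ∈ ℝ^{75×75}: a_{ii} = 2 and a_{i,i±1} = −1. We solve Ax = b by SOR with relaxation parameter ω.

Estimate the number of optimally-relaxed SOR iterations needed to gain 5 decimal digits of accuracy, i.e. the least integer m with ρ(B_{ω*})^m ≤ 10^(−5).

m = 140

½·tridiag(1,0,1) at n=75: λ_k = cos(kπ/76); max |λ| at k=1 ⇒ ρ_J = cos(π/76) ≈ 0.9991458.
√(1−ρ_J²) = |sin(π/76)| = 0.0413250
ω* = 2/(1 + 0.0413250) = 2/1.0413250 = 1.9206300.
ρ_SOR = ω* − 1 = 1.9206300 − 1 = 0.9206300.
Need (0.9206300)^m ≤ 10^(−5): m ≥ 5·ln10/|ln 0.9206300| = 11.5129/0.0826971 = 139.218 ⇒ m = 140.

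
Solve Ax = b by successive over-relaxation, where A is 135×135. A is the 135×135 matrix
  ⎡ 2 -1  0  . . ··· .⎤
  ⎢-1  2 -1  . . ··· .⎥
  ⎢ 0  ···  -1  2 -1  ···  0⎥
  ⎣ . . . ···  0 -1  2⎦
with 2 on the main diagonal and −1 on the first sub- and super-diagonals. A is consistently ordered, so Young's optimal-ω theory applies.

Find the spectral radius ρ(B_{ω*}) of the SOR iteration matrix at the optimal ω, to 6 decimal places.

ρ_J = max_k |cos(kπ/136)| = cos(π/136) = 0.999733
√(1−ρ_J²) = |sin(π/136)| = 0.0230979
Young: ω* = 2/(1+√(1−ρ_J²)) = 2/(1+0.0230979) = 2/1.0230979 = 1.954847.
At ω = 1.954847 every |λ(B_ω)| = ω−1, so ρ_SOR = 0.954847.

ρ_SOR = 0.954847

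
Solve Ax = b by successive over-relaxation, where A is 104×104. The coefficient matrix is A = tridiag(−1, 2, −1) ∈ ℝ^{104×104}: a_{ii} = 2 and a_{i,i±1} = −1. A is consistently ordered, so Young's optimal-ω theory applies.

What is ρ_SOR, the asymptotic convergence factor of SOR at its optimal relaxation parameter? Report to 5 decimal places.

ρ_SOR = 0.94191

spectrum of D⁻¹(L+U) = {cos(kπ/105) : 1≤k≤104}; ρ_J = cos(π/105) = 0.99955.
root = sin(π/105) = 0.029915  (since 1−cos² = sin²).
ω* = 2/(1+0.029915) = 1.94191
ρ_SOR = ω* − 1 ≈ 0.94191.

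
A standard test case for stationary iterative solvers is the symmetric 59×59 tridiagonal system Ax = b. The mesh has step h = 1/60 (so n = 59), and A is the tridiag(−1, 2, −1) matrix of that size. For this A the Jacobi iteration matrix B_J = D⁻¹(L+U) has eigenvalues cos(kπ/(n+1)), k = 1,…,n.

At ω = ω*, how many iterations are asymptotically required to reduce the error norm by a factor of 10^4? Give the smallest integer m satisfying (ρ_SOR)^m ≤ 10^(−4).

m = 88

ρ_J = max_k |cos(kπ/60)| = cos(π/60) = 0.9986295
1 − cos²(π/60) = sin²(π/60) ⇒ √(1−ρ_J²) = sin(π/60) = 0.0523360.
ω* = 2/(1+0.0523360) = 1.9005337
At ω = 1.9005337 every |λ(B_ω)| = ω−1, so ρ_SOR = 0.9005337.
ρ_SOR^m ≤ 10^(−4) ⇔ m ≥ 4·ln10/(−ln 0.9005337) = 9.21034/0.104768 = 87.912; m = ⌈87.912⌉ = 88.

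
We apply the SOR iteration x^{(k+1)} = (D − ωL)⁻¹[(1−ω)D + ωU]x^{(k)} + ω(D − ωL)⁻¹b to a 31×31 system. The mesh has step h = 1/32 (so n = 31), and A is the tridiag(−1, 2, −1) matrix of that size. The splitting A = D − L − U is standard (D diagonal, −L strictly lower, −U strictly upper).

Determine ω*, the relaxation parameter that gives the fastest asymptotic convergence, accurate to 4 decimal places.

ω* = 1.8215

ρ_J = max_k |cos(kπ/32)| = cos(π/32) = 0.9952
root = sin(π/32) = 0.09802  (since 1−cos² = sin²).
ω* = 2/(1+0.09802) = 1.8215
ρ_SOR = ω* − 1 = 1.8215 − 1 = 0.8215.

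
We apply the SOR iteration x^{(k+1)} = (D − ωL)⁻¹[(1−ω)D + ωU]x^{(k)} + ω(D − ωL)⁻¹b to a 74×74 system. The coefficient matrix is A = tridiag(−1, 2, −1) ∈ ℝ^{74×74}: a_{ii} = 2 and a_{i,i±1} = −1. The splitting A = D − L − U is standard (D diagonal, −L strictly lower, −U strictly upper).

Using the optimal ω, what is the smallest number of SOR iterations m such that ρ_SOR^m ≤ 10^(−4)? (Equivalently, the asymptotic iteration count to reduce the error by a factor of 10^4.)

n=74: λ(B_J) = 1 − λ(A)/2 = cos(kπ/75); k=1 gives ρ_J = 0.9991228.
√(1−ρ_J²) = |sin(π/75)| = 0.0418757
Then 2/(1+√(1−ρ_J²)) = 2/(1+0.0418757); ω* = 2/1.0418757 = 1.9196148.
and ρ(B_{ω*}) = 1.9196148 − 1 = 0.9196148.
4·ln10 = 9.21034; −ln(0.9196148) = 0.0838004; m = ⌈9.21034/0.0838004⌉ = ⌈109.908⌉ = 110.

m = 110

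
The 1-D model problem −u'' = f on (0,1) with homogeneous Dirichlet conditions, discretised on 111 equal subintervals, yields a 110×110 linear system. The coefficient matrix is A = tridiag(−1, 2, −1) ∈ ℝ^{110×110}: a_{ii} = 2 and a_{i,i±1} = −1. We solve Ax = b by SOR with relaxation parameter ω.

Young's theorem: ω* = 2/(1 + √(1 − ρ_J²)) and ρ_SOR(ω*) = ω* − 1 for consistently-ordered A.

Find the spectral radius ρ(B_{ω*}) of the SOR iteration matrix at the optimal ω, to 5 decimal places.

½·tridiag(1,0,1) at n=110: λ_k = cos(kπ/111); max |λ| at k=1 ⇒ ρ_J = cos(π/111) ≈ 0.99960.
1 − cos²(π/111) = sin²(π/111) ⇒ √(1−ρ_J²) = sin(π/111) = 0.028299.
ω* = 2/(1 + 0.028299) = 2/1.028299 = 1.94496.
ρ(B_{ω*}) = ω*−1 = 0.94496

ρ_SOR = 0.94496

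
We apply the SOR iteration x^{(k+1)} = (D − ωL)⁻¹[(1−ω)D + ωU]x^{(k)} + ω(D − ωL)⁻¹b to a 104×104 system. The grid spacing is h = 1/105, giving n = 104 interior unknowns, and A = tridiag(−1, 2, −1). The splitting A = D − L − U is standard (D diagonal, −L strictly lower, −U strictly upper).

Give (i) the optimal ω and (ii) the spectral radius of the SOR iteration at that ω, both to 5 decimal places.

ρ_J = max_k |cos(kπ/105)| = cos(π/105) = 0.99955
√(1−ρ_J²) simplifies to sin(π/105) = 0.029915.
Then 2/(1+√(1−ρ_J²)) = 2/(1+0.029915); ω* = 2/1.029915 = 1.94191.
and ρ(B_{ω*}) = 1.94191 − 1 = 0.94191.

ω* = 1.94191, ρ_SOR = 0.94191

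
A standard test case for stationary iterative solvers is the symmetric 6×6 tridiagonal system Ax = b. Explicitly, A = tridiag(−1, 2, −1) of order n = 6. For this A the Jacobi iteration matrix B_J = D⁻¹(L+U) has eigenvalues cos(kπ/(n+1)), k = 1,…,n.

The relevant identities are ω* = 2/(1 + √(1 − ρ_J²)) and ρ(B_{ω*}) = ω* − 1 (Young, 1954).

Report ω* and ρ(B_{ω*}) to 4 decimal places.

ω* = 1.3948, ρ_SOR = 0.3948

ρ_J = max_k |cos(kπ/7)| = cos(π/7) = 0.9010
√(1−ρ_J²) = |sin(π/7)| = 0.43388
Then 2/(1+√(1−ρ_J²)) = 2/(1+0.43388); ω* = 2/1.43388 = 1.3948.
[ρ_SOR] ω* − 1 = 0.3948.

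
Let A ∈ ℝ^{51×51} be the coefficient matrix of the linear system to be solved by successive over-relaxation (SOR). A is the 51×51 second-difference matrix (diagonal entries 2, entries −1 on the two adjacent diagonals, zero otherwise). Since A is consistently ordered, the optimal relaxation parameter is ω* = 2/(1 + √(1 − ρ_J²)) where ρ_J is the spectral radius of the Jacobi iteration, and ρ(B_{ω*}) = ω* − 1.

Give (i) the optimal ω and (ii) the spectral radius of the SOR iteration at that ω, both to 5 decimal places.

ω* = 1.88612, ρ_SOR = 0.88612

With n=51, ρ(Jacobi) = cos(π/52) = 0.99818.
√(1−ρ_J²) = |sin(π/52)| = 0.060378
ω* = 2/(1 + 0.060378) = 2/1.060378 = 1.88612.
Hence ρ(B_{ω*}) = 1.88612 − 1 = 0.88612.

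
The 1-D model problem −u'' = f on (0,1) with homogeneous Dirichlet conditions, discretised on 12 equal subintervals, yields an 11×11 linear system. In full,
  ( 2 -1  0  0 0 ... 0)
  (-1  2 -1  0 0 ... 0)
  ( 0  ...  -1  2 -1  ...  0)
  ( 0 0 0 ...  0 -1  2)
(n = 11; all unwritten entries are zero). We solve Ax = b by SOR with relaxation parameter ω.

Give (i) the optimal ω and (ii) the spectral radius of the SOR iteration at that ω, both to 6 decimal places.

ρ_J = max_k |cos(kπ/12)| = cos(π/12) = 0.965926
√(1−ρ_J²) = |sin(π/12)| = 0.2588190
ω* = 2/(1+0.2588190) = 1.588791
[ρ_SOR] ω* − 1 = 0.588791.

ω* = 1.588791, ρ_SOR = 0.588791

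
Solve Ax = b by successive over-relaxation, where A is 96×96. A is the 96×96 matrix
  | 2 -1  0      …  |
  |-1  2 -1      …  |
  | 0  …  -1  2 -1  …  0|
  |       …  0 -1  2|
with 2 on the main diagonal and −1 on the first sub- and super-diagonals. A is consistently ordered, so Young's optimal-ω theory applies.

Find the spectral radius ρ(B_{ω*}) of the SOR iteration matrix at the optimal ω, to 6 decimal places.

B_J for the 96×96 system has eigenvalues cos(kπ/97); ρ_J = cos(π/97) = 0.999476.
√(1−ρ_J²) = |sin(π/97)| = 0.0323819
ω* = 2/(1+0.0323819) = 1.937268
and ρ(B_{ω*}) = 1.937268 − 1 = 0.937268.

ρ_SOR = 0.937268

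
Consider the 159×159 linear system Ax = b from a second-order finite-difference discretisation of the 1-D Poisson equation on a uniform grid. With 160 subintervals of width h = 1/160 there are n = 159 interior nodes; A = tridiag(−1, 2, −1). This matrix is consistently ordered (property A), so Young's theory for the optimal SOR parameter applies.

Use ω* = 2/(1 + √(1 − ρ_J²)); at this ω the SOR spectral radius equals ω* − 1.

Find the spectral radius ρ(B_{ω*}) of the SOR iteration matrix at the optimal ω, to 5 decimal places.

ρ_J = max_k |cos(kπ/160)| = cos(π/160) = 0.99981
√(1 − cos²(π/160)) = sin(π/160) ≈ 0.019634.
[ω*] 2 ÷ (1 + 0.019634) = 2 ÷ 1.019634 = 1.96149.
ρ_SOR = ω* − 1 = 1.96149 − 1 = 0.96149.

ρ_SOR = 0.96149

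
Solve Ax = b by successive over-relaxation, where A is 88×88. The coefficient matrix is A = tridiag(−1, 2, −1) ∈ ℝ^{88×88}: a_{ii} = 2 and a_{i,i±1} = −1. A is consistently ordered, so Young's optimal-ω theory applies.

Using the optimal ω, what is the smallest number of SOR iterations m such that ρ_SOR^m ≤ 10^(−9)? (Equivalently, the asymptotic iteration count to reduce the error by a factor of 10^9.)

m = 294

B_J for the 88×88 system has eigenvalues cos(kπ/89); ρ_J = cos(π/89) = 0.9993771.
root = sin(π/89) = 0.0352915  (since 1−cos² = sin²).
ω* = 2/(1+0.0352915) = 1.9318231
ρ(B_{ω*}) = ω*−1 = 0.9318231
m ≥ 9·ln10 / (−ln 0.9318231) = 293.480; smallest integer m = 294.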